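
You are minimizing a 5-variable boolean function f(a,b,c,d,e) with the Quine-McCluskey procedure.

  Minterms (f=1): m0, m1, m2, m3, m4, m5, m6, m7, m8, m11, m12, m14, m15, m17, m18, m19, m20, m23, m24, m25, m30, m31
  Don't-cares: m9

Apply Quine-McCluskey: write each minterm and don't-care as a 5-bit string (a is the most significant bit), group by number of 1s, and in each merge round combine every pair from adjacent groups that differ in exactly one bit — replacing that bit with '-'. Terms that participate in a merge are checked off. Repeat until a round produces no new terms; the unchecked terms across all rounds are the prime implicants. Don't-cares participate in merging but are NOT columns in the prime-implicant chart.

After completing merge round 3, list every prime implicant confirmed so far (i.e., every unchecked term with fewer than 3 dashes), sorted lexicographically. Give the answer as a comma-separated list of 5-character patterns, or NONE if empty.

--001, --111, -0-11, -00-1, -001-, -0100, -100-, -111-, 0--00, 0--11, 0-0-1, 0-00-, 0-1-0, 0-11-

[col 0] 00000*, 00001*, 00010*, 00011*, 00100*, 00101*, 00110*, 00111*, 01000*, 01001*, 01011*, 01100*, 01110*, 01111*, 10001*, 10010*, 10011*, 10100*, 10111*, 11000*, 11001*, 11110*, 11111*
[col 1] -0001*, -0010*, -0011*, -0100, -0111*, -1000*, -1001*, -1110*, -1111*, 0-000*, 0-001*, 0-011*, 0-100*, 0-110*, 0-111*, 00-00*, 00-01*, 00-10*, 00-11*, 000-0*, 000-1*, 0000-*, 0001-*, 001-0*, 001-1*, 0010-*, 0011-*, 01-00*, 01-11*, 010-1*, 0100-*, 011-0*, 0111-*, 1-001*, 1-111*, 10-11*, 100-1*, 1001-*, 1100-*, 1111-*
[col 2] --001, --111, -0-11, -00-1, -001-, -100-, -111-, 0--00, 0--11, 0-0-1, 0-00-, 0-1-0, 0-11-, 00--0*, 00--1*, 00-0-*, 00-1-*, 000--*, 001--*
[col 3] 00---
Prime implicants: --001, --111, -0-11, -00-1, -001-, -0100, -100-, -111-, 0--00, 0--11, 0-0-1, 0-00-, 0-1-0, 0-11-, 00---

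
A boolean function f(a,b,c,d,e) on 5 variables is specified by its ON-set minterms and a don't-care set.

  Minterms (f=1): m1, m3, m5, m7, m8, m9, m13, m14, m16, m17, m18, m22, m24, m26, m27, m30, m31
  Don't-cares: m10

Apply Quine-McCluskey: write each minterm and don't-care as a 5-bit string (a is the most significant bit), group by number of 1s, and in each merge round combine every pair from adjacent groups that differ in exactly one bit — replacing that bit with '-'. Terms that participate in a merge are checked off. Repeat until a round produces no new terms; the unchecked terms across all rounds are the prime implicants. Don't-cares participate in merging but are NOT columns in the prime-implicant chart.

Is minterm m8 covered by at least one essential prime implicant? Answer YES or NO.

size-2^0 implicants → 00001(✓)  00011(✓)  00101(✓)  00111(✓)  01000(✓)  01001(✓)  01010(✓)  01101(✓)  01110(✓)  10000(✓)  10001(✓)  10010(✓)  10110(✓)  11000(✓)  11010(✓)  11011(✓)  11110(✓)  11111(✓)
size-2^1 implicants → -0001  -1000(✓)  -1010(✓)  -1110(✓)  0-001(✓)  0-101(✓)  00-01(✓)  00-11(✓)  000-1(✓)  001-1(✓)  01-01(✓)  01-10(✓)  010-0(✓)  0100-  1-000(✓)  1-010(✓)  1-110(✓)  10-10(✓)  100-0(✓)  1000-  11-10(✓)  11-11(✓)  110-0(✓)  1101-(✓)  1111-(✓)
size-2^2 implicants → -1-10  -10-0  0--01  00--1  1--10  1-0-0  11-1-
Unchecked terms (primes): -0001, -1-10, -10-0, 0--01, 00--1, 0100-, 1--10, 1-0-0, 1000-, 11-1-
Minterm coverage:
  m1 ⊆ -0001,0--01,00--1
  m3 ⊆ 00--1 [E]
  m5 ⊆ 0--01,00--1
  m7 ⊆ 00--1 [E]
  m8 ⊆ -10-0,0100-
  m9 ⊆ 0--01,0100-
  m13 ⊆ 0--01 [E]
  m14 ⊆ -1-10 [E]
  m16 ⊆ 1-0-0,1000-
  m17 ⊆ -0001,1000-
  m18 ⊆ 1--10,1-0-0
  m22 ⊆ 1--10 [E]
  m24 ⊆ -10-0,1-0-0
  m26 ⊆ -1-10,-10-0,1--10,1-0-0,11-1-
  m27 ⊆ 11-1- [E]
  m30 ⊆ -1-10,1--10,11-1-
  m31 ⊆ 11-1- [E]
E = {-1-10, 0--01, 00--1, 1--10, 11-1-}

NO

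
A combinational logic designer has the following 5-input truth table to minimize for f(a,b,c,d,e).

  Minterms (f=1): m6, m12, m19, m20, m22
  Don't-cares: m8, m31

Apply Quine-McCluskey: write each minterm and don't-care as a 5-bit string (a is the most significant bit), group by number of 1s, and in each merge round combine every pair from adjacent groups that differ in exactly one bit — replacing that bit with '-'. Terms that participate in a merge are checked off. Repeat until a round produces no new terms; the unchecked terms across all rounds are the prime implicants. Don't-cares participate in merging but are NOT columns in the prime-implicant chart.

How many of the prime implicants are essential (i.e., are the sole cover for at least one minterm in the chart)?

4

[col 0] 00110*, 01000*, 01100*, 10011, 10100*, 10110*, 11111
[col 1] -0110, 01-00, 101-0
Prime implicants: -0110, 01-00, 10011, 101-0, 11111
PI chart (minterm → PIs covering it):
  6 | -0110  (sole → essential)
  12 | 01-00  (sole → essential)
  19 | 10011  (sole → essential)
  20 | 101-0  (sole → essential)
  22 | -0110,101-0
Essential prime implicants: -0110, 01-00, 10011, 101-0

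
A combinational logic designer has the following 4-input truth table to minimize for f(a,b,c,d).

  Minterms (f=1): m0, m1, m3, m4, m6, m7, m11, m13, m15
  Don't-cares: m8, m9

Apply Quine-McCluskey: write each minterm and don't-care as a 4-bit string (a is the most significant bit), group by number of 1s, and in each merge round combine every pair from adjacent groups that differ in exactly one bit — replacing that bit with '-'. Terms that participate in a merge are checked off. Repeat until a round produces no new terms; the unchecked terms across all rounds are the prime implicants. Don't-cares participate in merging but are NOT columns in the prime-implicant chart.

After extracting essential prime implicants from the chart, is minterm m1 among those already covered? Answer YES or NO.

[col 0] 0000*, 0001*, 0011*, 0100*, 0110*, 0111*, 1000*, 1001*, 1011*, 1101*, 1111*
[col 1] -000*, -001*, -011*, -111*, 0-00, 0-11*, 00-1*, 000-*, 01-0, 011-, 1-01*, 1-11*, 10-1*, 100-*, 11-1*
[col 2] --11, -0-1, -00-, 1--1
Prime implicants: --11, -0-1, -00-, 0-00, 01-0, 011-, 1--1
PI chart (minterm → PIs covering it):
  0 | -00-,0-00
  1 | -0-1,-00-
  3 | --11,-0-1
  4 | 0-00,01-0
  6 | 01-0,011-
  7 | --11,011-
  11 | --11,-0-1,1--1
  13 | 1--1  (sole → essential)
  15 | --11,1--1
Essential prime implicants: 1--1

NO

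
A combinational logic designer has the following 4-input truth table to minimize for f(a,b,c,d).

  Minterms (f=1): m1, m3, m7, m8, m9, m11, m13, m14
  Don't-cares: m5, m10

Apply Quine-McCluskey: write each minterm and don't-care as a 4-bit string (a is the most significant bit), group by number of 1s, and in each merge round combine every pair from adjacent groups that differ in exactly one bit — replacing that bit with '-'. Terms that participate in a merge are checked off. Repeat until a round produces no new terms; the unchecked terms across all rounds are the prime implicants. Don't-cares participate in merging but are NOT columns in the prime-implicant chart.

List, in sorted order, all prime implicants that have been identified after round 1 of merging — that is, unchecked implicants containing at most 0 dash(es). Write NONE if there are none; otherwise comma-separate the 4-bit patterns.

NONE

Round 0: 0001✓ 0011✓ 0101✓ 0111✓ 1000✓ 1001✓ 1010✓ 1011✓ 1101✓ 1110✓
Round 1: -001✓ -011✓ -101✓ 0-01✓ 0-11✓ 00-1✓ 01-1✓ 1-01✓ 1-10 10-0✓ 10-1✓ 100-✓ 101-✓
Round 2: --01 -0-1 0--1 10--
PIs = {--01, -0-1, 0--1, 1-10, 10--}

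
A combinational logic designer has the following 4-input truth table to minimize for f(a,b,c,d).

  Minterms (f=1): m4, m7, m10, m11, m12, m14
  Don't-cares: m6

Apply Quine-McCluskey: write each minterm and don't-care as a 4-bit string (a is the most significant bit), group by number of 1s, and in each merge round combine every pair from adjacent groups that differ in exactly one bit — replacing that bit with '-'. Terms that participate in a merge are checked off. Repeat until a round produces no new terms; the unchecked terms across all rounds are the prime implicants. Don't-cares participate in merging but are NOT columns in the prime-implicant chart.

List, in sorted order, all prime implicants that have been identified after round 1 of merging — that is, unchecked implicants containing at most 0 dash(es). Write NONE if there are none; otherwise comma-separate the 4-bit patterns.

[col 0] 0100*, 0110*, 0111*, 1010*, 1011*, 1100*, 1110*
[col 1] -100*, -110*, 01-0*, 011-, 1-10, 101-, 11-0*
[col 2] -1-0
Prime implicants: -1-0, 011-, 1-10, 101-

NONE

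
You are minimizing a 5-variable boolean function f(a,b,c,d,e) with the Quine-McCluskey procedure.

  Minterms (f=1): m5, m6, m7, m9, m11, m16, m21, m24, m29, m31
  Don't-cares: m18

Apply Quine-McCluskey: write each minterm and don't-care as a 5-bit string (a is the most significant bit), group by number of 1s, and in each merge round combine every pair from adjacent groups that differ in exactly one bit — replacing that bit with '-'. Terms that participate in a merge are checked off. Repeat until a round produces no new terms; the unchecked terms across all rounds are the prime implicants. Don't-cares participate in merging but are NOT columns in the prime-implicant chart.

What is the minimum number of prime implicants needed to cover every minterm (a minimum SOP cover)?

5

[col 0] 00101*, 00110*, 00111*, 01001*, 01011*, 10000*, 10010*, 10101*, 11000*, 11101*, 11111*
[col 1] -0101, 001-1, 0011-, 010-1, 1-000, 1-101, 100-0, 111-1
Prime implicants: -0101, 001-1, 0011-, 010-1, 1-000, 1-101, 100-0, 111-1
PI chart (minterm → PIs covering it):
  5 | -0101,001-1
  6 | 0011-  (sole → essential)
  7 | 001-1,0011-
  9 | 010-1  (sole → essential)
  11 | 010-1  (sole → essential)
  16 | 1-000,100-0
  21 | -0101,1-101
  24 | 1-000  (sole → essential)
  29 | 1-101,111-1
  31 | 111-1  (sole → essential)
Essential prime implicants: 0011-, 010-1, 1-000, 111-1
Petrick residual → -0101
Minimum SOP uses 5 PIs: b'cd'e + a'b'cd + a'bc'e + ac'd'e' + abce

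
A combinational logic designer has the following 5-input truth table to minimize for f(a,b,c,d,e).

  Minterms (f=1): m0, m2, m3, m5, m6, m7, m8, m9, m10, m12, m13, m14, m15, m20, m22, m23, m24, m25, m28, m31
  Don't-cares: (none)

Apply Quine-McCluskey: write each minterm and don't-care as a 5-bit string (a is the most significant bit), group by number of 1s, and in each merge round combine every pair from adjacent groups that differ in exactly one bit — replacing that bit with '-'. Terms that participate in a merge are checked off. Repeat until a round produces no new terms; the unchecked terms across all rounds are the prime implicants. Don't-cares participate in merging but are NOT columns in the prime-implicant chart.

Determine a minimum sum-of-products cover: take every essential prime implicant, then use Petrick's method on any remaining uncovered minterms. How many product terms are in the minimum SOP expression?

Round 0: 00000✓ 00010✓ 00011✓ 00101✓ 00110✓ 00111✓ 01000✓ 01001✓ 01010✓ 01100✓ 01101✓ 01110✓ 01111✓ 10100✓ 10110✓ 10111✓ 11000✓ 11001✓ 11100✓ 11111✓
Round 1: -0110✓ -0111✓ -1000✓ -1001✓ -1100✓ -1111✓ 0-000✓ 0-010✓ 0-101✓ 0-110✓ 0-111✓ 00-10✓ 00-11✓ 000-0✓ 0001-✓ 001-1✓ 0011-✓ 01-00✓ 01-01✓ 01-10✓ 010-0✓ 0100-✓ 011-0✓ 011-1✓ 0110-✓ 0111-✓ 1-100 1-111✓ 101-0 1011-✓ 11-00✓ 1100-✓
Round 2: --111 -011- -1-00 -100- 0--10 0-0-0 0-1-1 0-11- 00-1- 01--0 01-0- 011--
PIs = {--111, -011-, -1-00, -100-, 0--10, 0-0-0, 0-1-1, 0-11-, 00-1-, 01--0, 01-0-, 011--, 1-100, 101-0}
Coverage chart:
  m0: 0-0-0 ←essential
  m2: 0--10,0-0-0,00-1-
  m3: 00-1- ←essential
  m5: 0-1-1 ←essential
  m6: -011-,0--10,0-11-,00-1-
  m7: --111,-011-,0-1-1,0-11-,00-1-
  m8: -1-00,-100-,0-0-0,01--0,01-0-
  m9: -100-,01-0-
  m10: 0--10,0-0-0,01--0
  m12: -1-00,01--0,01-0-,011--
  m13: 0-1-1,01-0-,011--
  m14: 0--10,0-11-,01--0,011--
  m15: --111,0-1-1,0-11-,011--
  m20: 1-100,101-0
  m22: -011-,101-0
  m23: --111,-011-
  m24: -1-00,-100-
  m25: -100- ←essential
  m28: -1-00,1-100
  m31: --111 ←essential
Essential: --111, -100-, 0-0-0, 0-1-1, 00-1-
Petrick residual → -011-, 01--0, 1-100
Min cover (8 terms): cde + b'cd + bc'd' + a'c'e' + a'ce + a'b'd + a'be' + acd'e'

8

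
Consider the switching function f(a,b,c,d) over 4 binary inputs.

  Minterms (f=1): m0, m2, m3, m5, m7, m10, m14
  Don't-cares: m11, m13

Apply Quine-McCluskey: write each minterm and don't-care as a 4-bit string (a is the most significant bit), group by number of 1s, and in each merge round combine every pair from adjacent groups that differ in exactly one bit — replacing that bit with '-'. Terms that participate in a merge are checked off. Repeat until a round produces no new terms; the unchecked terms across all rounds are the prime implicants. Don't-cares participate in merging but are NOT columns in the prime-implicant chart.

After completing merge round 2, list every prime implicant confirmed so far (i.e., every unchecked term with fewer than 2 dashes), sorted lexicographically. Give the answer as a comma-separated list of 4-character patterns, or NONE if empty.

-101, 0-11, 00-0, 01-1, 1-10

size-2^0 implicants → 0000(✓)  0010(✓)  0011(✓)  0101(✓)  0111(✓)  1010(✓)  1011(✓)  1101(✓)  1110(✓)
size-2^1 implicants → -010(✓)  -011(✓)  -101  0-11  00-0  001-(✓)  01-1  1-10  101-(✓)
size-2^2 implicants → -01-
Unchecked terms (primes): -01-, -101, 0-11, 00-0, 01-1, 1-10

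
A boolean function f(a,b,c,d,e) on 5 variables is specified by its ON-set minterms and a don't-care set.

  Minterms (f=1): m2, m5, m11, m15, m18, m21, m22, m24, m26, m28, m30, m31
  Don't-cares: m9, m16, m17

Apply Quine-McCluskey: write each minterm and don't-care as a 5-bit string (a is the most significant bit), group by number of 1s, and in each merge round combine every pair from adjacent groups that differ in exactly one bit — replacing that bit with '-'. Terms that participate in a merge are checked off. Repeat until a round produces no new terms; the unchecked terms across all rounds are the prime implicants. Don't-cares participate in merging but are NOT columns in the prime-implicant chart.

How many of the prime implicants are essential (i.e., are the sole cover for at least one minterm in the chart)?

Round 0: 00010✓ 00101✓ 01001✓ 01011✓ 01111✓ 10000✓ 10001✓ 10010✓ 10101✓ 10110✓ 11000✓ 11010✓ 11100✓ 11110✓ 11111✓
Round 1: -0010 -0101 -1111 01-11 010-1 1-000✓ 1-010✓ 1-110✓ 10-01 10-10✓ 100-0✓ 1000- 11-00✓ 11-10✓ 110-0✓ 111-0✓ 1111-
Round 2: 1--10 1-0-0 11--0
PIs = {-0010, -0101, -1111, 01-11, 010-1, 1--10, 1-0-0, 10-01, 1000-, 11--0, 1111-}
Coverage chart:
  m2: -0010 ←essential
  m5: -0101 ←essential
  m11: 01-11,010-1
  m15: -1111,01-11
  m18: -0010,1--10,1-0-0
  m21: -0101,10-01
  m22: 1--10 ←essential
  m24: 1-0-0,11--0
  m26: 1--10,1-0-0,11--0
  m28: 11--0 ←essential
  m30: 1--10,11--0,1111-
  m31: -1111,1111-
Essential: -0010, -0101, 1--10, 11--0

4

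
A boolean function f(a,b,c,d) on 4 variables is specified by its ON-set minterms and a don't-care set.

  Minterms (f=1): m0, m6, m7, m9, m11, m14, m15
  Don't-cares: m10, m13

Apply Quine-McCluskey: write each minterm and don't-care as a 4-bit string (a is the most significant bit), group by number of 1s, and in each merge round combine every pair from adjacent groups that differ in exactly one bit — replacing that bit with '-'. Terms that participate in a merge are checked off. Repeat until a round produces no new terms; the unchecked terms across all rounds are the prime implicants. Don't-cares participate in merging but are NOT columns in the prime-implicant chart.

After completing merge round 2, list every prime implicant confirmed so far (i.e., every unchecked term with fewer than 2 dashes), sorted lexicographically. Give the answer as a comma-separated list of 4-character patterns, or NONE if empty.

size-2^0 implicants → 0000  0110(✓)  0111(✓)  1001(✓)  1010(✓)  1011(✓)  1101(✓)  1110(✓)  1111(✓)
size-2^1 implicants → -110(✓)  -111(✓)  011-(✓)  1-01(✓)  1-10(✓)  1-11(✓)  10-1(✓)  101-(✓)  11-1(✓)  111-(✓)
size-2^2 implicants → -11-  1--1  1-1-
Unchecked terms (primes): -11-, 0000, 1--1, 1-1-

0000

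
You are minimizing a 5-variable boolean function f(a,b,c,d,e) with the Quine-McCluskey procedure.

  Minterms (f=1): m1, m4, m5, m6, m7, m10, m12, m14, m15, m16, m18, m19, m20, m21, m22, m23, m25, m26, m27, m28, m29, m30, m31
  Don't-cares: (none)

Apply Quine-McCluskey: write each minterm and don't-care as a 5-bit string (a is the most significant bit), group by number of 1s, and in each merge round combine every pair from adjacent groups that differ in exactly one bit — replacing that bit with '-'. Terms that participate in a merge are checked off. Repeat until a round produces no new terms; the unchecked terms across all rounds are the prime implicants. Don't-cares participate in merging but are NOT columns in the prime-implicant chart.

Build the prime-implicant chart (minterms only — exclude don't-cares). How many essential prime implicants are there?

7

Round 0: 00001✓ 00100✓ 00101✓ 00110✓ 00111✓ 01010✓ 01100✓ 01110✓ 01111✓ 10000✓ 10010✓ 10011✓ 10100✓ 10101✓ 10110✓ 10111✓ 11001✓ 11010✓ 11011✓ 11100✓ 11101✓ 11110✓ 11111✓
Round 1: -0100✓ -0101✓ -0110✓ -0111✓ -1010✓ -1100✓ -1110✓ -1111✓ 0-100✓ 0-110✓ 0-111✓ 00-01 001-0✓ 001-1✓ 0010-✓ 0011-✓ 01-10✓ 011-0✓ 0111-✓ 1-010✓ 1-011✓ 1-100✓ 1-101✓ 1-110✓ 1-111✓ 10-00✓ 10-10✓ 10-11✓ 100-0✓ 1001-✓ 101-0✓ 101-1✓ 1010-✓ 1011-✓ 11-01✓ 11-10✓ 11-11✓ 110-1✓ 1101-✓ 111-0✓ 111-1✓ 1110-✓ 1111-✓
Round 2: --100✓ --110✓ --111✓ -01-0✓ -01-1✓ -010-✓ -011-✓ -1-10 -11-0✓ -111-✓ 0-1-0✓ 0-11-✓ 001--✓ 1--10✓ 1--11✓ 1-01-✓ 1-1-0✓ 1-1-1✓ 1-10-✓ 1-11-✓ 10--0 10-1-✓ 101--✓ 11--1 11-1-✓ 111--✓
Round 3: --1-0 --11- -01-- 1--1- 1-1--
PIs = {--1-0, --11-, -01--, -1-10, 00-01, 1--1-, 1-1--, 10--0, 11--1}
Coverage chart:
  m1: 00-01 ←essential
  m4: --1-0,-01--
  m5: -01--,00-01
  m6: --1-0,--11-,-01--
  m7: --11-,-01--
  m10: -1-10 ←essential
  m12: --1-0 ←essential
  m14: --1-0,--11-,-1-10
  m15: --11- ←essential
  m16: 10--0 ←essential
  m18: 1--1-,10--0
  m19: 1--1- ←essential
  m20: --1-0,-01--,1-1--,10--0
  m21: -01--,1-1--
  m22: --1-0,--11-,-01--,1--1-,1-1--,10--0
  m23: --11-,-01--,1--1-,1-1--
  m25: 11--1 ←essential
  m26: -1-10,1--1-
  m27: 1--1-,11--1
  m28: --1-0,1-1--
  m29: 1-1--,11--1
  m30: --1-0,--11-,-1-10,1--1-,1-1--
  m31: --11-,1--1-,1-1--,11--1
Essential: --1-0, --11-, -1-10, 00-01, 1--1-, 10--0, 11--1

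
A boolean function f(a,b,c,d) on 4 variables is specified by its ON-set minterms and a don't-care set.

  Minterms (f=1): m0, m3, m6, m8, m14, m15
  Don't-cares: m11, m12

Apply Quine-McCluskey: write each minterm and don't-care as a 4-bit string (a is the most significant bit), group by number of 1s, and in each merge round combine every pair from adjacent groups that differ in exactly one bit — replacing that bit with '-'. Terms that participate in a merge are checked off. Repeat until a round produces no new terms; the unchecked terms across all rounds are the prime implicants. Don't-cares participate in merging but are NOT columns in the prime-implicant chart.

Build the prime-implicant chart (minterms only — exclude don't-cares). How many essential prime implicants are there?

3

[col 0] 0000*, 0011*, 0110*, 1000*, 1011*, 1100*, 1110*, 1111*
[col 1] -000, -011, -110, 1-00, 1-11, 11-0, 111-
Prime implicants: -000, -011, -110, 1-00, 1-11, 11-0, 111-
PI chart (minterm → PIs covering it):
  0 | -000  (sole → essential)
  3 | -011  (sole → essential)
  6 | -110  (sole → essential)
  8 | -000,1-00
  14 | -110,11-0,111-
  15 | 1-11,111-
Essential prime implicants: -000, -011, -110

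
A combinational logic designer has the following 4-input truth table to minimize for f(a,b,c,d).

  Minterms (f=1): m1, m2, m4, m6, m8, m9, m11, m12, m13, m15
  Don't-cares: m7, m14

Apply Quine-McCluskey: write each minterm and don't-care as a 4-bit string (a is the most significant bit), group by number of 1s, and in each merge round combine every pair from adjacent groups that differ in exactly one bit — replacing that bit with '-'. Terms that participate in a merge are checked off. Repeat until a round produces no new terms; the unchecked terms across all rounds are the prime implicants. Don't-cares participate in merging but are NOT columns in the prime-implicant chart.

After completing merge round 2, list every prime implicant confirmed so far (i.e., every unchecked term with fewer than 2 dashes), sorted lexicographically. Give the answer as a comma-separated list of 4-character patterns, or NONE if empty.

-001, 0-10

[col 0] 0001*, 0010*, 0100*, 0110*, 0111*, 1000*, 1001*, 1011*, 1100*, 1101*, 1110*, 1111*
[col 1] -001, -100*, -110*, -111*, 0-10, 01-0*, 011-*, 1-00*, 1-01*, 1-11*, 10-1*, 100-*, 11-0*, 11-1*, 110-*, 111-*
[col 2] -1-0, -11-, 1--1, 1-0-, 11--
Prime implicants: -001, -1-0, -11-, 0-10, 1--1, 1-0-, 11--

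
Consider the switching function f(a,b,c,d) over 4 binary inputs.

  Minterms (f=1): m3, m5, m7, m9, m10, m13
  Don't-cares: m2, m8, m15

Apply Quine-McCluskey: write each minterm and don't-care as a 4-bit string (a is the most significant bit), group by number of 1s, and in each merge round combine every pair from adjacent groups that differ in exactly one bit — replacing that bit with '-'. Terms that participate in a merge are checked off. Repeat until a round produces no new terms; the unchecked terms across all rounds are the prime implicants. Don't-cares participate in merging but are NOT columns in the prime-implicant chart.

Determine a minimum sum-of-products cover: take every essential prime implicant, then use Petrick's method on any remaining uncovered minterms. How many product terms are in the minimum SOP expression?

Round 0: 0010✓ 0011✓ 0101✓ 0111✓ 1000✓ 1001✓ 1010✓ 1101✓ 1111✓
Round 1: -010 -101✓ -111✓ 0-11 001- 01-1✓ 1-01 10-0 100- 11-1✓
Round 2: -1-1
PIs = {-010, -1-1, 0-11, 001-, 1-01, 10-0, 100-}
Coverage chart:
  m3: 0-11,001-
  m5: -1-1 ←essential
  m7: -1-1,0-11
  m9: 1-01,100-
  m10: -010,10-0
  m13: -1-1,1-01
Essential: -1-1
Petrick residual → -010, 0-11, 1-01
Min cover (4 terms): b'cd' + bd + a'cd + ac'd

4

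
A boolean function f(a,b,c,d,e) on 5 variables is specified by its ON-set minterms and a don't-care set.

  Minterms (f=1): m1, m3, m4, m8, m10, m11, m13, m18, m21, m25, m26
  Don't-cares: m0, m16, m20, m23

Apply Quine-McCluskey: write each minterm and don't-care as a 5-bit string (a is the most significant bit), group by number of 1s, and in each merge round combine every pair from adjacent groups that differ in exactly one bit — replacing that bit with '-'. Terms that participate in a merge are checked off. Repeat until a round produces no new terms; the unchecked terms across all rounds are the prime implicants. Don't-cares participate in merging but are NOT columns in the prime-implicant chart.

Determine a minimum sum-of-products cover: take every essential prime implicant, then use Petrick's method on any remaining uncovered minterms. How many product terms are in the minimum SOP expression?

8

size-2^0 implicants → 00000(✓)  00001(✓)  00011(✓)  00100(✓)  01000(✓)  01010(✓)  01011(✓)  01101  10000(✓)  10010(✓)  10100(✓)  10101(✓)  10111(✓)  11001  11010(✓)
size-2^1 implicants → -0000(✓)  -0100(✓)  -1010  0-000  0-011  00-00(✓)  000-1  0000-  010-0  0101-  1-010  10-00(✓)  100-0  101-1  1010-
size-2^2 implicants → -0-00
Unchecked terms (primes): -0-00, -1010, 0-000, 0-011, 000-1, 0000-, 010-0, 0101-, 01101, 1-010, 100-0, 101-1, 1010-, 11001
Minterm coverage:
  m1 ⊆ 000-1,0000-
  m3 ⊆ 0-011,000-1
  m4 ⊆ -0-00 [E]
  m8 ⊆ 0-000,010-0
  m10 ⊆ -1010,010-0,0101-
  m11 ⊆ 0-011,0101-
  m13 ⊆ 01101 [E]
  m18 ⊆ 1-010,100-0
  m21 ⊆ 101-1,1010-
  m25 ⊆ 11001 [E]
  m26 ⊆ -1010,1-010
E = {-0-00, 01101, 11001}
Petrick residual → 0-000, 000-1, 0101-, 1-010, 101-1
Cover = b'd'e' + a'c'd'e' + a'b'c'e + a'bc'd + a'bcd'e + ac'de' + ab'ce + abc'd'e  |cover|=8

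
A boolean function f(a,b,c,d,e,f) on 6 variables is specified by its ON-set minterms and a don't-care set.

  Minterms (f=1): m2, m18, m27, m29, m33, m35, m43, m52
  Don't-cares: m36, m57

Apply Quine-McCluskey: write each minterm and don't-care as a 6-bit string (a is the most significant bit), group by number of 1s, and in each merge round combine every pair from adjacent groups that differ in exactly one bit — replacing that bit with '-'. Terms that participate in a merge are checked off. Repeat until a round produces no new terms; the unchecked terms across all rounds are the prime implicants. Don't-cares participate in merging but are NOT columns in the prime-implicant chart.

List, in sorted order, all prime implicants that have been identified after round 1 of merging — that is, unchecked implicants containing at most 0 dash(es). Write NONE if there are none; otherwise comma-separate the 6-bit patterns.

011011, 011101, 111001

Round 0: 000010✓ 010010✓ 011011 011101 100001✓ 100011✓ 100100✓ 101011✓ 110100✓ 111001
Round 1: 0-0010 1-0100 10-011 1000-1
PIs = {0-0010, 011011, 011101, 1-0100, 10-011, 1000-1, 111001}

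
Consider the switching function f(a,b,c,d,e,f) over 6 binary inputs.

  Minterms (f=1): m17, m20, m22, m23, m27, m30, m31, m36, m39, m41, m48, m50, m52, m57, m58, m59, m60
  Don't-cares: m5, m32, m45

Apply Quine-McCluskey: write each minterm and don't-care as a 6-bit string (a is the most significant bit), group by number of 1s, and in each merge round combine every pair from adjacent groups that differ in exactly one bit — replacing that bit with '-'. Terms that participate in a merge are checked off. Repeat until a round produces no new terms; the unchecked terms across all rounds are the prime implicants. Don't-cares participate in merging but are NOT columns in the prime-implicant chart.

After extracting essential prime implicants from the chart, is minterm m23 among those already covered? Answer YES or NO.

[col 0] 000101, 010001, 010100*, 010110*, 010111*, 011011*, 011110*, 011111*, 100000*, 100100*, 100111, 101001*, 101101*, 110000*, 110010*, 110100*, 111001*, 111010*, 111011*, 111100*
[col 1] -10100, -11011, 01-110*, 01-111*, 0101-0, 01011-*, 011-11, 01111-*, 1-0000*, 1-0100*, 1-1001, 100-00*, 101-01, 11-010, 11-100, 110-00*, 1100-0, 1110-1, 11101-
[col 2] 01-11-, 1-0-00
Prime implicants: -10100, -11011, 000101, 01-11-, 010001, 0101-0, 011-11, 1-0-00, 1-1001, 100111, 101-01, 11-010, 11-100, 1100-0, 1110-1, 11101-
PI chart (minterm → PIs covering it):
  17 | 010001  (sole → essential)
  20 | -10100,0101-0
  22 | 01-11-,0101-0
  23 | 01-11-  (sole → essential)
  27 | -11011,011-11
  30 | 01-11-  (sole → essential)
  31 | 01-11-,011-11
  36 | 1-0-00  (sole → essential)
  39 | 100111  (sole → essential)
  41 | 1-1001,101-01
  48 | 1-0-00,1100-0
  50 | 11-010,1100-0
  52 | -10100,1-0-00,11-100
  57 | 1-1001,1110-1
  58 | 11-010,11101-
  59 | -11011,1110-1,11101-
  60 | 11-100  (sole → essential)
Essential prime implicants: 01-11-, 010001, 1-0-00, 100111, 11-100

YES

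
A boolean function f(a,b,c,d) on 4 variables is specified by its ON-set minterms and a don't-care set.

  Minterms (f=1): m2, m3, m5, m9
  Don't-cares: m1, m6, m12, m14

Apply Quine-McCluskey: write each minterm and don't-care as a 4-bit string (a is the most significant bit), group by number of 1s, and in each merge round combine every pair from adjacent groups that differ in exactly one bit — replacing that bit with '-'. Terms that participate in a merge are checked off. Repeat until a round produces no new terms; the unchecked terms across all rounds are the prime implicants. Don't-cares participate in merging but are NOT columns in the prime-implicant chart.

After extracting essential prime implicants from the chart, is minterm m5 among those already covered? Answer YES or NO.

Round 0: 0001✓ 0010✓ 0011✓ 0101✓ 0110✓ 1001✓ 1100✓ 1110✓
Round 1: -001 -110 0-01 0-10 00-1 001- 11-0
PIs = {-001, -110, 0-01, 0-10, 00-1, 001-, 11-0}
Coverage chart:
  m2: 0-10,001-
  m3: 00-1,001-
  m5: 0-01 ←essential
  m9: -001 ←essential
Essential: -001, 0-01

YES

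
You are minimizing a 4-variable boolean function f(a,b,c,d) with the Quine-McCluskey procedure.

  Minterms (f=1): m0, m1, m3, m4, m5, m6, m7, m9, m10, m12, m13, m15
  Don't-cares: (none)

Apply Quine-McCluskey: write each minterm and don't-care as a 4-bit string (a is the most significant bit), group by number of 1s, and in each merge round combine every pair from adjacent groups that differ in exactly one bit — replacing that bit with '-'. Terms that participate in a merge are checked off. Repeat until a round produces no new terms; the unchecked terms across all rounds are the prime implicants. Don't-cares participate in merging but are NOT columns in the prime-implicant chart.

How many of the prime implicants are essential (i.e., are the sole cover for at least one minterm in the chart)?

Round 0: 0000✓ 0001✓ 0011✓ 0100✓ 0101✓ 0110✓ 0111✓ 1001✓ 1010 1100✓ 1101✓ 1111✓
Round 1: -001✓ -100✓ -101✓ -111✓ 0-00✓ 0-01✓ 0-11✓ 00-1✓ 000-✓ 01-0✓ 01-1✓ 010-✓ 011-✓ 1-01✓ 11-1✓ 110-✓
Round 2: --01 -1-1 -10- 0--1 0-0- 01--
PIs = {--01, -1-1, -10-, 0--1, 0-0-, 01--, 1010}
Coverage chart:
  m0: 0-0- ←essential
  m1: --01,0--1,0-0-
  m3: 0--1 ←essential
  m4: -10-,0-0-,01--
  m5: --01,-1-1,-10-,0--1,0-0-,01--
  m6: 01-- ←essential
  m7: -1-1,0--1,01--
  m9: --01 ←essential
  m10: 1010 ←essential
  m12: -10- ←essential
  m13: --01,-1-1,-10-
  m15: -1-1 ←essential
Essential: --01, -1-1, -10-, 0--1, 0-0-, 01--, 1010

7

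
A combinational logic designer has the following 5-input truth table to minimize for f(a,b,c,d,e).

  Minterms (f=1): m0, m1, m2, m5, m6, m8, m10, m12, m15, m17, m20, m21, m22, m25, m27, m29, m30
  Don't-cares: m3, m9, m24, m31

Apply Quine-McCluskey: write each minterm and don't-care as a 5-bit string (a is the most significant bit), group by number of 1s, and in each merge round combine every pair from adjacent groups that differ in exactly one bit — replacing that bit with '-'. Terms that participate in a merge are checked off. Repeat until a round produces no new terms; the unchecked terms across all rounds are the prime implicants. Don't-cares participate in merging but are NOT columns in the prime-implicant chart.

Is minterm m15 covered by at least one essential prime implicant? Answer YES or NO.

[col 0] 00000*, 00001*, 00010*, 00011*, 00101*, 00110*, 01000*, 01001*, 01010*, 01100*, 01111*, 10001*, 10100*, 10101*, 10110*, 11000*, 11001*, 11011*, 11101*, 11110*, 11111*
[col 1] -0001*, -0101*, -0110, -1000*, -1001*, -1111, 0-000*, 0-001*, 0-010*, 00-01*, 00-10, 000-0*, 000-1*, 0000-*, 0001-*, 01-00, 010-0*, 0100-*, 1-001*, 1-101*, 1-110, 10-01*, 101-0, 1010-, 11-01*, 11-11*, 110-1*, 1100-*, 111-1*, 1111-
[col 2] --001, -0-01, -100-, 0-0-0, 0-00-, 000--, 1--01, 11--1
Prime implicants: --001, -0-01, -0110, -100-, -1111, 0-0-0, 0-00-, 00-10, 000--, 01-00, 1--01, 1-110, 101-0, 1010-, 11--1, 1111-
PI chart (minterm → PIs covering it):
  0 | 0-0-0,0-00-,000--
  1 | --001,-0-01,0-00-,000--
  2 | 0-0-0,00-10,000--
  5 | -0-01  (sole → essential)
  6 | -0110,00-10
  8 | -100-,0-0-0,0-00-,01-00
  10 | 0-0-0  (sole → essential)
  12 | 01-00  (sole → essential)
  15 | -1111  (sole → essential)
  17 | --001,-0-01,1--01
  20 | 101-0,1010-
  21 | -0-01,1--01,1010-
  22 | -0110,1-110,101-0
  25 | --001,-100-,1--01,11--1
  27 | 11--1  (sole → essential)
  29 | 1--01,11--1
  30 | 1-110,1111-
Essential prime implicants: -0-01, -1111, 0-0-0, 01-00, 11--1

YES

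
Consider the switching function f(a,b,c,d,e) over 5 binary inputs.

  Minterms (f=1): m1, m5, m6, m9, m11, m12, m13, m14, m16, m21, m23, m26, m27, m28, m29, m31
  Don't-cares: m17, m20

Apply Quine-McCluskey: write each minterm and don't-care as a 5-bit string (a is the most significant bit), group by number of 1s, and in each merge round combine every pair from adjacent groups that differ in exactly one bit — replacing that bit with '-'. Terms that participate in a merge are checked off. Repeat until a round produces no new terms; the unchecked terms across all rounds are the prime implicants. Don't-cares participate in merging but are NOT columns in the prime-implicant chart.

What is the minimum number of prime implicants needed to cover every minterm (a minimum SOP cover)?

size-2^0 implicants → 00001(✓)  00101(✓)  00110(✓)  01001(✓)  01011(✓)  01100(✓)  01101(✓)  01110(✓)  10000(✓)  10001(✓)  10100(✓)  10101(✓)  10111(✓)  11010(✓)  11011(✓)  11100(✓)  11101(✓)  11111(✓)
size-2^1 implicants → -0001(✓)  -0101(✓)  -1011  -1100(✓)  -1101(✓)  0-001(✓)  0-101(✓)  0-110  00-01(✓)  01-01(✓)  010-1  011-0  0110-(✓)  1-100(✓)  1-101(✓)  1-111(✓)  10-00(✓)  10-01(✓)  1000-(✓)  101-1(✓)  1010-(✓)  11-11  1101-  111-1(✓)  1110-(✓)
size-2^2 implicants → --101  -0-01  -110-  0--01  1-1-1  1-10-  10-0-
Unchecked terms (primes): --101, -0-01, -1011, -110-, 0--01, 0-110, 010-1, 011-0, 1-1-1, 1-10-, 10-0-, 11-11, 1101-
Minterm coverage:
  m1 ⊆ -0-01,0--01
  m5 ⊆ --101,-0-01,0--01
  m6 ⊆ 0-110 [E]
  m9 ⊆ 0--01,010-1
  m11 ⊆ -1011,010-1
  m12 ⊆ -110-,011-0
  m13 ⊆ --101,-110-,0--01
  m14 ⊆ 0-110,011-0
  m16 ⊆ 10-0- [E]
  m21 ⊆ --101,-0-01,1-1-1,1-10-,10-0-
  m23 ⊆ 1-1-1 [E]
  m26 ⊆ 1101- [E]
  m27 ⊆ -1011,11-11,1101-
  m28 ⊆ -110-,1-10-
  m29 ⊆ --101,-110-,1-1-1,1-10-
  m31 ⊆ 1-1-1,11-11
E = {0-110, 1-1-1, 10-0-, 1101-}
Petrick residual → -0-01, -110-, 010-1
Cover = b'd'e + bcd' + a'cde' + a'bc'e + ace + ab'd' + abc'd  |cover|=7

7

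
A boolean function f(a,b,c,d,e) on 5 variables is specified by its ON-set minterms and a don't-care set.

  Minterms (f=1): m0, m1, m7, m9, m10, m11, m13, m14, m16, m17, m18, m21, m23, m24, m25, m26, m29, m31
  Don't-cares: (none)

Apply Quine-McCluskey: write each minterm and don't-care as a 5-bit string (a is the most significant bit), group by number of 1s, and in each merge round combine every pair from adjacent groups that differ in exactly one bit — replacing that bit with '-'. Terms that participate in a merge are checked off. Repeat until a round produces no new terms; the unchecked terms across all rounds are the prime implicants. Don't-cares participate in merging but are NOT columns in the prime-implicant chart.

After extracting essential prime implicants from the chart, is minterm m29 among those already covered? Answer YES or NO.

[col 0] 00000*, 00001*, 00111*, 01001*, 01010*, 01011*, 01101*, 01110*, 10000*, 10001*, 10010*, 10101*, 10111*, 11000*, 11001*, 11010*, 11101*, 11111*
[col 1] -0000*, -0001*, -0111, -1001*, -1010, -1101*, 0-001*, 0000-*, 01-01*, 01-10, 010-1, 0101-, 1-000*, 1-001*, 1-010*, 1-101*, 1-111*, 10-01*, 100-0*, 1000-*, 101-1*, 11-01*, 110-0*, 1100-*, 111-1*
[col 2] --001, -000-, -1-01, 1--01, 1-0-0, 1-00-, 1-1-1
Prime implicants: --001, -000-, -0111, -1-01, -1010, 01-10, 010-1, 0101-, 1--01, 1-0-0, 1-00-, 1-1-1
PI chart (minterm → PIs covering it):
  0 | -000-  (sole → essential)
  1 | --001,-000-
  7 | -0111  (sole → essential)
  9 | --001,-1-01,010-1
  10 | -1010,01-10,0101-
  11 | 010-1,0101-
  13 | -1-01  (sole → essential)
  14 | 01-10  (sole → essential)
  16 | -000-,1-0-0,1-00-
  17 | --001,-000-,1--01,1-00-
  18 | 1-0-0  (sole → essential)
  21 | 1--01,1-1-1
  23 | -0111,1-1-1
  24 | 1-0-0,1-00-
  25 | --001,-1-01,1--01,1-00-
  26 | -1010,1-0-0
  29 | -1-01,1--01,1-1-1
  31 | 1-1-1  (sole → essential)
Essential prime implicants: -000-, -0111, -1-01, 01-10, 1-0-0, 1-1-1

YES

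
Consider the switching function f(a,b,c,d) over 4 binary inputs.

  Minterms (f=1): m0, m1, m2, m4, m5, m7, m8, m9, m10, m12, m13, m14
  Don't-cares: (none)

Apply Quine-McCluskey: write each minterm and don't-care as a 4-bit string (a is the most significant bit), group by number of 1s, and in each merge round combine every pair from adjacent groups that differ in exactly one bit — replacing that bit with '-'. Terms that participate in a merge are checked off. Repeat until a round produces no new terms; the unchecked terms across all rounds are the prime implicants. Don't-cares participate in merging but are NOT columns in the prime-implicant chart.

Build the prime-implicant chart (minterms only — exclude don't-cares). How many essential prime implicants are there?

4

Round 0: 0000✓ 0001✓ 0010✓ 0100✓ 0101✓ 0111✓ 1000✓ 1001✓ 1010✓ 1100✓ 1101✓ 1110✓
Round 1: -000✓ -001✓ -010✓ -100✓ -101✓ 0-00✓ 0-01✓ 00-0✓ 000-✓ 01-1 010-✓ 1-00✓ 1-01✓ 1-10✓ 10-0✓ 100-✓ 11-0✓ 110-✓
Round 2: --00✓ --01✓ -0-0 -00-✓ -10-✓ 0-0-✓ 1--0 1-0-✓
Round 3: --0-
PIs = {--0-, -0-0, 01-1, 1--0}
Coverage chart:
  m0: --0-,-0-0
  m1: --0- ←essential
  m2: -0-0 ←essential
  m4: --0- ←essential
  m5: --0-,01-1
  m7: 01-1 ←essential
  m8: --0-,-0-0,1--0
  m9: --0- ←essential
  m10: -0-0,1--0
  m12: --0-,1--0
  m13: --0- ←essential
  m14: 1--0 ←essential
Essential: --0-, -0-0, 01-1, 1--0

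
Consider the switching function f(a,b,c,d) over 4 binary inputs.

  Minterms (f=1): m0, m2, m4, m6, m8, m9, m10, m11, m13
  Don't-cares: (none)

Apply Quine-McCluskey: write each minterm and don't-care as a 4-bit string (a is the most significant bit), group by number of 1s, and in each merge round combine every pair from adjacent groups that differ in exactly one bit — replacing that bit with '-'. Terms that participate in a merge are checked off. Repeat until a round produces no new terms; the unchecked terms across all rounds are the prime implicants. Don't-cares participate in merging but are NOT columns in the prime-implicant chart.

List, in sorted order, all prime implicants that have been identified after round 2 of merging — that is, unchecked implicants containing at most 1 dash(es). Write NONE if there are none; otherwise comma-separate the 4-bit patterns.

1-01

size-2^0 implicants → 0000(✓)  0010(✓)  0100(✓)  0110(✓)  1000(✓)  1001(✓)  1010(✓)  1011(✓)  1101(✓)
size-2^1 implicants → -000(✓)  -010(✓)  0-00(✓)  0-10(✓)  00-0(✓)  01-0(✓)  1-01  10-0(✓)  10-1(✓)  100-(✓)  101-(✓)
size-2^2 implicants → -0-0  0--0  10--
Unchecked terms (primes): -0-0, 0--0, 1-01, 10--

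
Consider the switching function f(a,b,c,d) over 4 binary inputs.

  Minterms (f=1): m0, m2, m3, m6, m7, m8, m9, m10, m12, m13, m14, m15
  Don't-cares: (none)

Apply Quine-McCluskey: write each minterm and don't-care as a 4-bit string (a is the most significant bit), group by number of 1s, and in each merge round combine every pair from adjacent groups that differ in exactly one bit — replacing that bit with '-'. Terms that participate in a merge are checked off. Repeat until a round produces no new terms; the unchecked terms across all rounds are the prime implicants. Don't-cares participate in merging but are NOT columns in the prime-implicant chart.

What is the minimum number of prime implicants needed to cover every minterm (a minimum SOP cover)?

4

[col 0] 0000*, 0010*, 0011*, 0110*, 0111*, 1000*, 1001*, 1010*, 1100*, 1101*, 1110*, 1111*
[col 1] -000*, -010*, -110*, -111*, 0-10*, 0-11*, 00-0*, 001-*, 011-*, 1-00*, 1-01*, 1-10*, 10-0*, 100-*, 11-0*, 11-1*, 110-*, 111-*
[col 2] --10, -0-0, -11-, 0-1-, 1--0, 1-0-, 11--
Prime implicants: --10, -0-0, -11-, 0-1-, 1--0, 1-0-, 11--
PI chart (minterm → PIs covering it):
  0 | -0-0  (sole → essential)
  2 | --10,-0-0,0-1-
  3 | 0-1-  (sole → essential)
  6 | --10,-11-,0-1-
  7 | -11-,0-1-
  8 | -0-0,1--0,1-0-
  9 | 1-0-  (sole → essential)
  10 | --10,-0-0,1--0
  12 | 1--0,1-0-,11--
  13 | 1-0-,11--
  14 | --10,-11-,1--0,11--
  15 | -11-,11--
Essential prime implicants: -0-0, 0-1-, 1-0-
Petrick residual → -11-
Minimum SOP uses 4 PIs: b'd' + bc + a'c + ac'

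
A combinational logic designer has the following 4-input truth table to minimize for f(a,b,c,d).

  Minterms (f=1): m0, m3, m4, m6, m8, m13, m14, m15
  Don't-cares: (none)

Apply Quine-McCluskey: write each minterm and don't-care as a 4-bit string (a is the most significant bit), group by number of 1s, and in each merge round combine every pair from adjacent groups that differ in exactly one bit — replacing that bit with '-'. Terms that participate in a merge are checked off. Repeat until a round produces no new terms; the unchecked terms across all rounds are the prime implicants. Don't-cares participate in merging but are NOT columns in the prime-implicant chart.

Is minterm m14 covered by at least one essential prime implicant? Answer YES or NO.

NO

size-2^0 implicants → 0000(✓)  0011  0100(✓)  0110(✓)  1000(✓)  1101(✓)  1110(✓)  1111(✓)
size-2^1 implicants → -000  -110  0-00  01-0  11-1  111-
Unchecked terms (primes): -000, -110, 0-00, 0011, 01-0, 11-1, 111-
Minterm coverage:
  m0 ⊆ -000,0-00
  m3 ⊆ 0011 [E]
  m4 ⊆ 0-00,01-0
  m6 ⊆ -110,01-0
  m8 ⊆ -000 [E]
  m13 ⊆ 11-1 [E]
  m14 ⊆ -110,111-
  m15 ⊆ 11-1,111-
E = {-000, 0011, 11-1}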